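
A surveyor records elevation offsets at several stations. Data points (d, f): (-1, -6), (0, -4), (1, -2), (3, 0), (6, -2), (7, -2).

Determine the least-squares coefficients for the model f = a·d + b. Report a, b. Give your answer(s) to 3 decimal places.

From the data, Σd·d = 96, Σd = 16, Σ1 = 6.
Moment sums: Σd·f = -22, Σf = -16.
Eliminating b: 6·(row 1) − 16·(row 2) gives 320·a = 6·(-22) − 16·(-16) = 124, so a = 31/80.
Then b = ((-16) − 16·(31/80))/6 = -37/10.

a = 0.388, b = -3.700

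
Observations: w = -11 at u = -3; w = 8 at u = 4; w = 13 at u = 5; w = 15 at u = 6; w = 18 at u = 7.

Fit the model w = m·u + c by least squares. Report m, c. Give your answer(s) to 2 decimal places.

Sums needed: Σu·u = 135, Σu = 19, Σ1 = 5.
Right-hand side: Σu·w = 346, Σw = 43.
Normal equations: [[135, 19]; [19, 5]]·[m, c]ᵀ = [346, 43]ᵀ.
Determinant 135·5 − 19² = 314.
m = (346·5 − 19·43)/314 = 913/314; c = (135·43 − 19·346)/314 = -769/314.

m = 2.91, c = -2.45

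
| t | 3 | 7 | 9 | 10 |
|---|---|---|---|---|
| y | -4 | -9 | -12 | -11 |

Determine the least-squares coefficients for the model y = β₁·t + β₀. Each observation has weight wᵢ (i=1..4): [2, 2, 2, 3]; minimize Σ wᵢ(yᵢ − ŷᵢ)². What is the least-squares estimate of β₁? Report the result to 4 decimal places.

Entries of XᵀWX: Σwᵢ·t·t = 578, Σwᵢ·t = 68, Σwᵢ·1 = 9.
And Σwᵢ·t·y = -696, Σwᵢ·y = -83.
det = 578·9 − 68² = 578.
β₁ = ((-696)·9 − 68·(-83))/578 = -310/289; β₀ = (578·(-83) − 68·(-696))/578 = -19/17.

β₁ = -1.0727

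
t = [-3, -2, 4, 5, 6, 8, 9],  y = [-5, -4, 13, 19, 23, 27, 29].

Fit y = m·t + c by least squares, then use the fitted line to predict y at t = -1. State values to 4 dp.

Entries of XᵀX: Σt·t = 235, Σt = 27, Σ1 = 7.
For Xᵀy: Σt·y = 785, Σy = 102.
XᵀX·[m, c]ᵀ = Xᵀy becomes [[235, 27]; [27, 7]]·[m, c]ᵀ = [785, 102]ᵀ.
Determinant 235·7 − 27² = 916.
m = (785·7 − 27·102)/916 = 2741/916; c = (235·102 − 27·785)/916 = 2775/916.
At t = -1: ŷ = (2741/916)·(-1) + (2775/916)·(1) = 17/458.

ŷ = 0.0371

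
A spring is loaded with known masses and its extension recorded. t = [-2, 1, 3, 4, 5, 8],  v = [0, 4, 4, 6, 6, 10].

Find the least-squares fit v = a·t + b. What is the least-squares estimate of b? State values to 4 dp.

The normal equations are: 119·a + 19·b = 150;  19·a + 6·b = 30.
(Σt·t = 119, Σt = 19, Σ1 = 6, Σt·v = 150, Σv = 30.)
Determinant 119·6 − 19² = 353.
a = (150·6 − 19·30)/353 = 330/353; b = (119·30 − 19·150)/353 = 720/353.

b = 2.0397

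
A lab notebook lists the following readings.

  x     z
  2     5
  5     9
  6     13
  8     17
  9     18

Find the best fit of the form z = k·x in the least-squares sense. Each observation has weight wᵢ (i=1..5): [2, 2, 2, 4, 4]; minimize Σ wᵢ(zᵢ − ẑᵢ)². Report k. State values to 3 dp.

k = 2.054

Entries of AᵀWA: Σwᵢ·x·x = 710.
For AᵀWz: Σwᵢ·x·z = 1458.
So AᵀWA·[k]ᵀ = AᵀWz: [[710]]·[k]ᵀ = [1458]ᵀ.
k = 1458/710 = 2.05352.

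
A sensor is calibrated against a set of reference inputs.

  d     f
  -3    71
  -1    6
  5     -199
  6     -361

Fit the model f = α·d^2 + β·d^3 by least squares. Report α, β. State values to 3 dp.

The normal equations are: 2003·α + 10657·β = -17326;  10657·α + 63011·β = -104774.
(Σd^2·d^2 = 2003, Σd^2·d^3 = 10657, Σd^3·d^3 = 63011, Σd^2·f = -17326, Σd^3·f = -104774.)
Eliminating β: 63011·(row 1) − 10657·(row 2) gives 12639384·α = 63011·(-17326) − 10657·(-104774) = 24847932, so α = 2070661/1053282.
Then β = ((-104774) − 10657·(2070661/1053282))/63011 = -2101595/1053282.

α = 1.966, β = -1.995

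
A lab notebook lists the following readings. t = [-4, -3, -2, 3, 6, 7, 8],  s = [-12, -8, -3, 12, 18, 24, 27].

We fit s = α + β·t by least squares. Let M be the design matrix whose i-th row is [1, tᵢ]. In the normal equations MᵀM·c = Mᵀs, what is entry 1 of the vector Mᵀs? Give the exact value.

Entry 1 ↔ basis 1, so (Mᵀs)_{1} = Σᵢ sᵢ = (1)·(-12) + (1)·(-8) + (1)·(-3) + (1)·(12) + (1)·(18) + (1)·(24) + (1)·(27) = 58.

58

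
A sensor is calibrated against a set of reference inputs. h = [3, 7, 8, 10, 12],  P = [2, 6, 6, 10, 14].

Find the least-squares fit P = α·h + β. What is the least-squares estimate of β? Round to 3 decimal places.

β = -2.835

Normal-equation sums: Σh·h = 366, Σh = 40, Σ1 = 5.
For AᵀP: Σh·P = 364, ΣP = 38.
So AᵀA·[α, β]ᵀ = AᵀP: [[366, 40]; [40, 5]]·[α, β]ᵀ = [364, 38]ᵀ.
Determinant 366·5 − 40² = 230.
α = (364·5 − 40·38)/230 = 30/23; β = (366·38 − 40·364)/230 = -326/115.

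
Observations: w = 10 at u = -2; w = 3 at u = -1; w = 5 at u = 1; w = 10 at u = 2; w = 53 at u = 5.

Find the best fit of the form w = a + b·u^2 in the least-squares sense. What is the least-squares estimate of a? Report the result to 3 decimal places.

Setting ∂/∂a … = 0 gives: 5·a + 35·b = 81;  35·a + 659·b = 1413.
(Σ1 = 5, Σu^2 = 35, Σu^2·u^2 = 659, Σw = 81, Σu^2·w = 1413.)
Determinant 5·659 − 35² = 2070.
a = (81·659 − 35·1413)/2070 = 218/115; b = (5·1413 − 35·81)/2070 = 47/23.

a = 1.896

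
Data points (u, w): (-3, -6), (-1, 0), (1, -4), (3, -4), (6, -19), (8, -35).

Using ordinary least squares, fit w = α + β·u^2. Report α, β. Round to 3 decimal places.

Entries of XᵀX: Σ1 = 6, Σu^2 = 120, Σu^2·u^2 = 5556.
For Xᵀw: Σw = -68, Σu^2·w = -3018.
So XᵀX·[α, β]ᵀ = Xᵀw: [[6, 120]; [120, 5556]]·[α, β]ᵀ = [-68, -3018]ᵀ.
Eliminating β: 5556·(row 1) − 120·(row 2) gives 18936·α = 5556·(-68) − 120·(-3018) = -15648, so α = -652/789.
Then β = ((-3018) − 120·(-652/789))/5556 = -829/1578.

α = -0.826, β = -0.525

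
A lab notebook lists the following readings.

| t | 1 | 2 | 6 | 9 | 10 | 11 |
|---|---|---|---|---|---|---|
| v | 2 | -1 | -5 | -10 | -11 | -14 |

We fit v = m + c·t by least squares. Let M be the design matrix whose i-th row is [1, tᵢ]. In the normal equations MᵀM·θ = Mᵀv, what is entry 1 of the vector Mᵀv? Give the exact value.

Entry 1 ↔ basis 1, so (Mᵀv)_{1} = Σᵢ vᵢ = (1)·(2) + (1)·(-1) + (1)·(-5) + (1)·(-10) + (1)·(-11) + (1)·(-14) = -39.

-39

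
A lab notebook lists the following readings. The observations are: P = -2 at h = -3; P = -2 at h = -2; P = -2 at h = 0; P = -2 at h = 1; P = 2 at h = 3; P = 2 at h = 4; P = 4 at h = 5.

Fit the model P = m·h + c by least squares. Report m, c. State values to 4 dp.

Forming XᵀX = [[64, 8]; [8, 7]] and XᵀP = [42, 0]ᵀ gives XᵀX·[m, c]ᵀ = XᵀP.
Determinant 64·7 − 8² = 384.
m = (42·7 − 8·0)/384 = 49/64; c = (64·0 − 8·42)/384 = -7/8.

m = 0.7656, c = -0.8750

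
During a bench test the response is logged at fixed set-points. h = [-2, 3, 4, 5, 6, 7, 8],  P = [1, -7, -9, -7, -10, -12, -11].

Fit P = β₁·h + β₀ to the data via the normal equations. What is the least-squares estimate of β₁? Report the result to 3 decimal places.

β₁ = -1.254

Normal-equation sums: Σh·h = 203, Σh = 31, Σ1 = 7.
Right-hand side: Σh·P = -326, ΣP = -55.
So AᵀA·[β₁, β₀]ᵀ = AᵀP: [[203, 31]; [31, 7]]·[β₁, β₀]ᵀ = [-326, -55]ᵀ.
Determinant 203·7 − 31² = 460.
β₁ = ((-326)·7 − 31·(-55))/460 = -577/460; β₀ = (203·(-55) − 31·(-326))/460 = -1059/460.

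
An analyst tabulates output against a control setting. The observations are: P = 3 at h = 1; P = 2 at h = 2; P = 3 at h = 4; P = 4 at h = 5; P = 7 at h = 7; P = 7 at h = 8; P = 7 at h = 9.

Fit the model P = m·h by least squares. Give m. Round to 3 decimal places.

With design matrix X, XᵀX = [[240]] and XᵀP = [207]ᵀ.
m = 207/240 = 0.8625.

m = 0.863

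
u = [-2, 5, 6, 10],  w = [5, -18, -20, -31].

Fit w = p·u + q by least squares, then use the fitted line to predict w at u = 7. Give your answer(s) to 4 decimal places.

Compute the Gram sums: Σu·u = 165, Σu = 19, Σ1 = 4.
For Xᵀw: Σu·w = -530, Σw = -64.
Normal equations: [[165, 19]; [19, 4]]·[p, q]ᵀ = [-530, -64]ᵀ.
Determinant 165·4 − 19² = 299.
p = ((-530)·4 − 19·(-64))/299 = -904/299; q = (165·(-64) − 19·(-530))/299 = -490/299.
At u = 7: ŵ = (-904/299)·(7) + (-490/299)·(1) = -6818/299.

ŵ = -22.8027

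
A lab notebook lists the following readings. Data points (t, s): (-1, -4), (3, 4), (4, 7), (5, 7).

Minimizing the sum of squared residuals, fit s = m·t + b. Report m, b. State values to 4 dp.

m = 1.9518, b = -1.8675

Sums needed: Σt·t = 51, Σt = 11, Σ1 = 4.
For Aᵀs: Σt·s = 79, Σs = 14.
Determinant 51·4 − 11² = 83.
m = (79·4 − 11·14)/83 = 162/83; b = (51·14 − 11·79)/83 = -155/83.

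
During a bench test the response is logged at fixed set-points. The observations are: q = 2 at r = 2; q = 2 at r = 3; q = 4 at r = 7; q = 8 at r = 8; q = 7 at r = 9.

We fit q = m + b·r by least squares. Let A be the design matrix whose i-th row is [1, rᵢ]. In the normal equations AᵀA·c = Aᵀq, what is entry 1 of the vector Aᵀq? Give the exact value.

23

Entry 1 ↔ basis 1, so (Aᵀq)_{1} = Σᵢ qᵢ = (1)·(2) + (1)·(2) + (1)·(4) + (1)·(8) + (1)·(7) = 23.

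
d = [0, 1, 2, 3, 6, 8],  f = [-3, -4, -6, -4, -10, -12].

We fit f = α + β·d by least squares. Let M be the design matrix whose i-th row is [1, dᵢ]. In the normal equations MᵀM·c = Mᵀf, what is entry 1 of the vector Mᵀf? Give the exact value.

Entry 1 ↔ basis 1, so (Mᵀf)_{1} = Σᵢ fᵢ = (1)·(-3) + (1)·(-4) + (1)·(-6) + (1)·(-4) + (1)·(-10) + (1)·(-12) = -39.

-39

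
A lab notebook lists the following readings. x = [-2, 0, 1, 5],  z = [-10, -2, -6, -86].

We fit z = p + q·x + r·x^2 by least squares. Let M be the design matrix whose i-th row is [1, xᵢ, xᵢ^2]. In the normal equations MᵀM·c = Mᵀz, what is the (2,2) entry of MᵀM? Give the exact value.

Row 2 ↔ basis x, column 2 ↔ basis x, so (MᵀM)_{2,2} = Σᵢ (x)·(x) = (-2)·(-2) + (0)·(0) + (1)·(1) + (5)·(5) = 30.

30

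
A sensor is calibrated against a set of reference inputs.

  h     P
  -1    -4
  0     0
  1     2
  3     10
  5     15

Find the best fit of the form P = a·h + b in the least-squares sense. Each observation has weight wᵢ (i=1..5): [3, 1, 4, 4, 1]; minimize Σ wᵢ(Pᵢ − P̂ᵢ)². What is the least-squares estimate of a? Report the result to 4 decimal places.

Entries of MᵀWM: Σwᵢ·h·h = 68, Σwᵢ·h = 18, Σwᵢ·1 = 13.
Moment sums: Σwᵢ·h·P = 215, Σwᵢ·P = 51.
det = 68·13 − 18² = 560.
a = (215·13 − 18·51)/560 = 1877/560; b = (68·51 − 18·215)/560 = -201/280.

a = 3.3518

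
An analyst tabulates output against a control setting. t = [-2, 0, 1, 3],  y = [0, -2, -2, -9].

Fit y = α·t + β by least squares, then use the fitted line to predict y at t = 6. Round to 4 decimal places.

ŷ = -12.7692

Compute the Gram sums: Σt·t = 14, Σt = 2, Σ1 = 4.
And Σt·y = -29, Σy = -13.
Normal equations: [[14, 2]; [2, 4]]·[α, β]ᵀ = [-29, -13]ᵀ.
det = 14·4 − 2² = 52.
α = ((-29)·4 − 2·(-13))/52 = -45/26; β = (14·(-13) − 2·(-29))/52 = -31/13.
At t = 6: ŷ = (-45/26)·(6) + (-31/13)·(1) = -166/13.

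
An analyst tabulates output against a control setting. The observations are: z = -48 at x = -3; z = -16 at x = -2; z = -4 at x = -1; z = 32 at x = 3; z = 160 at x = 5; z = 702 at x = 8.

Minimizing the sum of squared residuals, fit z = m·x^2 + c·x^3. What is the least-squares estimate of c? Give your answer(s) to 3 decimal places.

c = 1.495

Sums needed: Σx^2·x^2 = 4900, Σx^2·x^3 = 35860, Σx^3·x^3 = 279292.
And Σx^2·z = 48716, Σx^3·z = 381716.
MᵀM·[m, c]ᵀ = Mᵀz becomes [[4900, 35860]; [35860, 279292]]·[m, c]ᵀ = [48716, 381716]ᵀ.
Δ = 4900·279292 − 35860² = 82591200.
m = (48716·279292 − 35860·381716)/82591200 = -285926/286775; c = (4900·381716 − 35860·48716)/82591200 = 85731/57355.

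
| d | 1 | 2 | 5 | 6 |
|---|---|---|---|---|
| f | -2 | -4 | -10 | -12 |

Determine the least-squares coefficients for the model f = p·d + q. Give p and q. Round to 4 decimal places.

p = -2.0000, q = 0.0000

Forming XᵀX = [[66, 14]; [14, 4]] and Xᵀf = [-132, -28]ᵀ gives XᵀX·[p, q]ᵀ = Xᵀf.
Eliminating q: 4·(row 1) − 14·(row 2) gives 68·p = 4·(-132) − 14·(-28) = -136, so p = -2.
Then q = ((-28) − 14·(-2))/4 = 0.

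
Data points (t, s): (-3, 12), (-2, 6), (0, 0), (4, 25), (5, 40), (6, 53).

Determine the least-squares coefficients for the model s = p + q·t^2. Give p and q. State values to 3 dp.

p = -0.061, q = 1.515

From the data, Σ1 = 6, Σt^2 = 90, Σt^2·t^2 = 2274.
Moment sums: Σs = 136, Σt^2·s = 3440.
Eliminating q: 2274·(row 1) − 90·(row 2) gives 5544·p = 2274·136 − 90·3440 = -336, so p = -2/33.
Then q = (3440 − 90·(-2/33))/2274 = 50/33.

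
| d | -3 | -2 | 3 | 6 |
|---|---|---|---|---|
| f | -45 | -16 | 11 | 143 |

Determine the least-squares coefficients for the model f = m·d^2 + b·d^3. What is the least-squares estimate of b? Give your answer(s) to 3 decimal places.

Compute the Gram sums: Σd^2·d^2 = 1474, Σd^2·d^3 = 7744, Σd^3·d^3 = 48178.
For Xᵀf: Σd^2·f = 4778, Σd^3·f = 32528.
XᵀX·[m, b]ᵀ = Xᵀf becomes [[1474, 7744]; [7744, 48178]]·[m, b]ᵀ = [4778, 32528]ᵀ.
Eliminating b: 48178·(row 1) − 7744·(row 2) gives 11044836·m = 48178·4778 − 7744·32528 = -21702348, so m = -602843/306801.
Then b = (32528 − 7744·(-602843/306801))/48178 = 27640/27891.

b = 0.991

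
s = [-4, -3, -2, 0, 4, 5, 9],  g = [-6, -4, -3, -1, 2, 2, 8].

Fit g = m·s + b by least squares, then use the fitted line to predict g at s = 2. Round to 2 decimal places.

Setting ∂/∂m … = 0 gives: 151·m + 9·b = 132;  9·m + 7·b = -2.
(Σs·s = 151, Σs = 9, Σ1 = 7, Σs·g = 132, Σg = -2.)
Eliminating b: 7·(row 1) − 9·(row 2) gives 976·m = 7·132 − 9·(-2) = 942, so m = 471/488.
Then b = ((-2) − 9·(471/488))/7 = -745/488.
At s = 2: ĝ = (471/488)·(2) + (-745/488)·(1) = 197/488.

ĝ = 0.40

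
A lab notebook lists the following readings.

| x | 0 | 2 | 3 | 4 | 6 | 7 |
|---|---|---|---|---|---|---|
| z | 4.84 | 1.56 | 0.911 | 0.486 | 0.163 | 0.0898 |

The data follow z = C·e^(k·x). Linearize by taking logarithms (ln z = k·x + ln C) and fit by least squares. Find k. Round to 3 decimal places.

k = -0.569

With ln zᵢ as the transformed response and xᵢ as the regressor:
XᵀX = [[114.0000, 22.0000]; [22.0000, 6]], rhs = [-30.0317, -3.0173]ᵀ  (here Σx = 22.0000, Σ(x)² = 114.0000, Σln z = -3.0173, Σx·ln z = -30.0317).
Δ = 114.0000·6 − (22.0000)² = 200.0000; k = (-30.0317·6 − 22.0000·-3.0173)/200.0000 = -0.56904, ln C = (114.0000·-3.0173 − 22.0000·-30.0317)/200.0000 = 1.58360.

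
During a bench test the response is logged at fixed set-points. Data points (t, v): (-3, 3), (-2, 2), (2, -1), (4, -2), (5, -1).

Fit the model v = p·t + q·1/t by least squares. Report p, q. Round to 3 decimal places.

XᵀX·[p, q]ᵀ = Xᵀv reads: 58·p + 5·q = -28;  5·p + (2569/3600)·q = -16/5.
Eliminating q: (2569/3600)·(row 1) − 5·(row 2) gives (29501/1800)·p = (2569/3600)·(-28) − 5·(-16/5) = -3583/900, so p = -7166/29501.
Then q = ((-16/5) − 5·(-7166/29501))/(2569/3600) = -82080/29501.

p = -0.243, q = -2.782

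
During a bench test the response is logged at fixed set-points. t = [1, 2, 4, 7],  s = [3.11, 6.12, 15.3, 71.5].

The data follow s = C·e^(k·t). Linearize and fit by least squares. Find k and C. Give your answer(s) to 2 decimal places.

k = 0.51, C = 2.00

Let Y = ln s. Fitting Y = k·t + ln C by least squares:
Σt = 14.0000, Σ(t)² = 70.0000, Σln s = 9.9437, Σt·ln s = 45.5570.
Normal system: [[70.0000, 14.0000]; [14.0000, 4]]·[k, ln C]ᵀ = [45.5570, 9.9437]ᵀ.
Slope k = (n·Σt·ln s − Σt·Σln s)/(n·Σ(t)² − (Σt)²) = (4·45.5570 − 14.0000·9.9437)/84.0000 = 0.51209; ln C = (Σln s − k·Σt)/n = 0.69361, so C = exp(0.69361) = 2.00092.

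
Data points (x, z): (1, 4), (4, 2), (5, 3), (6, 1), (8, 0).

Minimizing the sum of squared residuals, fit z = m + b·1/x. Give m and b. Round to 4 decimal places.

The normal equations are: 5·m + (209/120)·b = 10;  (209/120)·m + (16501/14400)·b = 79/15.
(Σ1 = 5, Σ1/x = 209/120, Σ1/x·1/x = 16501/14400, Σz = 10, Σ1/x·z = 79/15.)
det = 5·(16501/14400) − (209/120)² = 4853/1800.
m = (10·(16501/14400) − (209/120)·(79/15))/(4853/1800) = 16461/19412; b = (5·(79/15) − (209/120)·10)/(4853/1800) = 16050/4853.

m = 0.8480, b = 3.3072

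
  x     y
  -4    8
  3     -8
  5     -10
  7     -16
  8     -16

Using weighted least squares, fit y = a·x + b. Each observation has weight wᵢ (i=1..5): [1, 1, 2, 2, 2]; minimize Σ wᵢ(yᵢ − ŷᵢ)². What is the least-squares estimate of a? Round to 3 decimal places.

a = -2.043

Sums needed: Σwᵢ·x·x = 301, Σwᵢ·x = 39, Σwᵢ·1 = 8.
For MᵀWy: Σwᵢ·x·y = -636, Σwᵢ·y = -84.
So MᵀWM·[a, b]ᵀ = MᵀWy: [[301, 39]; [39, 8]]·[a, b]ᵀ = [-636, -84]ᵀ.
Determinant 301·8 − 39² = 887.
a = ((-636)·8 − 39·(-84))/887 = -1812/887; b = (301·(-84) − 39·(-636))/887 = -480/887.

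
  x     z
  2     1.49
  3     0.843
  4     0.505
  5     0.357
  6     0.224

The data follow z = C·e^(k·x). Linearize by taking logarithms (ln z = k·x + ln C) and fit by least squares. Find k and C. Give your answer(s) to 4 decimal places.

k = -0.4649, C = 3.5372

With ln zᵢ as the transformed response and xᵢ as the regressor:
XᵀX = [[90.0000, 20.0000]; [20.0000, 5]], rhs = [-16.5744, -2.9813]ᵀ  (here Σx = 20.0000, Σ(x)² = 90.0000, Σln z = -2.9813, Σx·ln z = -16.5744).
Δ = 90.0000·5 − (20.0000)² = 50.0000; k = (-16.5744·5 − 20.0000·-2.9813)/50.0000 = -0.46490, ln C = (90.0000·-2.9813 − 20.0000·-16.5744)/50.0000 = 1.26333, so C = exp(1.26333) = 3.53719.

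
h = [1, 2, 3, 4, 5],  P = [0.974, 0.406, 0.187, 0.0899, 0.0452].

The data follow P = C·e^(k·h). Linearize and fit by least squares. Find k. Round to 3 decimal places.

k = -0.765

Linearized form: ln P = k·h + ln C. From the 5 transformed points,
XᵀX = [[55.0000, 15.0000]; [15.0000, 5]], rhs = [-31.9786, -8.1101]ᵀ  (here Σh = 15.0000, Σ(h)² = 55.0000, Σln P = -8.1101, Σh·ln P = -31.9786).
Δ = 55.0000·5 − (15.0000)² = 50.0000; k = (-31.9786·5 − 15.0000·-8.1101)/50.0000 = -0.76483, ln C = (55.0000·-8.1101 − 15.0000·-31.9786)/50.0000 = 0.67246.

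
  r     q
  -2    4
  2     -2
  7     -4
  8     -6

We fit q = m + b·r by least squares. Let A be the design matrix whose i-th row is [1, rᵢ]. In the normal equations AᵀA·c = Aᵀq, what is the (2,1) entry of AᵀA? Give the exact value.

15

Row 2 ↔ basis r, column 1 ↔ basis 1, so (AᵀA)_{2,1} = Σᵢ r = (-2)·(1) + (2)·(1) + (7)·(1) + (8)·(1) = 15.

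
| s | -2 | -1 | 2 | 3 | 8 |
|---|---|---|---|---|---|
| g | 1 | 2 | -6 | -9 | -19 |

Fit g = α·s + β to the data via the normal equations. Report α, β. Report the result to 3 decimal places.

α = -2.145, β = -1.910

AᵀA·[α, β]ᵀ = Aᵀg reads: 82·α + 10·β = -195;  10·α + 5·β = -31.
Eliminating β: 5·(row 1) − 10·(row 2) gives 310·α = 5·(-195) − 10·(-31) = -665, so α = -133/62.
Then β = ((-31) − 10·(-133/62))/5 = -296/155.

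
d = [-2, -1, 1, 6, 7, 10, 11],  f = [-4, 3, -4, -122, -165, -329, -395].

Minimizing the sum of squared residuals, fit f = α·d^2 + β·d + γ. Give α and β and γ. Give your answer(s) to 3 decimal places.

α = -3.049, β = -2.643, γ = 2.837

The normal equations are: 28356·α + 2882·β + 312·γ = -93189;  2882·α + 312·β + 32·γ = -9521;  312·α + 32·β + 7·γ = -1016.
Solving the 3×3 system (Gaussian elimination) gives α = -587833/192794, β = -509487/192794, γ = 273484/96397.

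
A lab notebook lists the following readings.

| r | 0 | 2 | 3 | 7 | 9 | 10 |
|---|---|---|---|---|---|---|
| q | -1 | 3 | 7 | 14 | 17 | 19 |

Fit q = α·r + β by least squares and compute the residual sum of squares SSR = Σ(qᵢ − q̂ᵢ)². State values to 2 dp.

SSR = 3.42

The normal system AᵀA·[α, β]ᵀ = Aᵀq is [[243, 31]; [31, 6]]·[α, β]ᵀ = [468, 59]ᵀ.
Δ = 243·6 − 31² = 497.
α = (468·6 − 31·59)/497 = 979/497; β = (243·59 − 31·468)/497 = -171/497.
Residuals: -326/497, -296/497, 713/497, 276/497, -191/497, -176/497; SSR = 1702/497.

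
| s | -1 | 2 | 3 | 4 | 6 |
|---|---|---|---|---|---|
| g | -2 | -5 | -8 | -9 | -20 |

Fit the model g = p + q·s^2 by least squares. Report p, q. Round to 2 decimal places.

p = -2.41, q = -0.48

Forming XᵀX = [[5, 66]; [66, 1650]] and Xᵀg = [-44, -958]ᵀ gives XᵀX·[p, q]ᵀ = Xᵀg.
Determinant 5·1650 − 66² = 3894.
p = ((-44)·1650 − 66·(-958))/3894 = -142/59; q = (5·(-958) − 66·(-44))/3894 = -943/1947.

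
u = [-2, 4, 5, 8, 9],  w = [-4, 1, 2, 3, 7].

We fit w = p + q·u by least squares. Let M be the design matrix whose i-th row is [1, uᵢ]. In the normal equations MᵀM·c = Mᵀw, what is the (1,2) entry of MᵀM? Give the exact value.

Row 1 ↔ basis 1, column 2 ↔ basis u, so (MᵀM)_{1,2} = Σᵢ u = (1)·(-2) + (1)·(4) + (1)·(5) + (1)·(8) + (1)·(9) = 24.

24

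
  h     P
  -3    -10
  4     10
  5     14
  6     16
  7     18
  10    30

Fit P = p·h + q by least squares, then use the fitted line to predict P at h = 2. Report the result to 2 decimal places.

From the data, Σh·h = 235, Σh = 29, Σ1 = 6.
Moment sums: Σh·P = 662, ΣP = 78.
MᵀM·[p, q]ᵀ = MᵀP becomes [[235, 29]; [29, 6]]·[p, q]ᵀ = [662, 78]ᵀ.
Eliminating q: 6·(row 1) − 29·(row 2) gives 569·p = 6·662 − 29·78 = 1710, so p = 1710/569.
Then q = (78 − 29·(1710/569))/6 = -868/569.
At h = 2: P̂ = (1710/569)·(2) + (-868/569)·(1) = 2552/569.

P̂ = 4.49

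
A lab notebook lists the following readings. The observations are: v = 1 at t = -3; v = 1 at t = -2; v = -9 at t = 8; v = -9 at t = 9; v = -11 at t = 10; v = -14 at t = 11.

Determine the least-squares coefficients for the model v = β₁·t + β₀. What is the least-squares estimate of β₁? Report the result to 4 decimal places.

β₁ = -0.9949

XᵀX·[β₁, β₀]ᵀ = Xᵀv reads: 379·β₁ + 33·β₀ = -422;  33·β₁ + 6·β₀ = -41.
(Σt·t = 379, Σt = 33, Σ1 = 6, Σt·v = -422, Σv = -41.)
Determinant 379·6 − 33² = 1185.
β₁ = ((-422)·6 − 33·(-41))/1185 = -393/395; β₀ = (379·(-41) − 33·(-422))/1185 = -1613/1185.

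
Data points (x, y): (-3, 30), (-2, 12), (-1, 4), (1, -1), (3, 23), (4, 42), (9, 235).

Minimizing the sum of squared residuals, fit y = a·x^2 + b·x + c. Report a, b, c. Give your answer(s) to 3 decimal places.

a = 3.062, b = -1.259, c = -1.665

Compute the Gram sums: Σx^2·x^2 = 6997, Σx^2·x = 785, Σx^2 = 121, Σx·x = 121, Σx = 11, Σ1 = 7.
For Mᵀy: Σx^2·y = 20235, Σx·y = 2233, Σy = 345.
Row-reducing yields a = 276694/90363, b = -113798/90363, c = -551/331.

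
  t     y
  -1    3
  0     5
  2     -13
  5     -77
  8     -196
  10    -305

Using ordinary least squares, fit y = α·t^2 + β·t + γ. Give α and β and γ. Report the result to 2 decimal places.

Setting ∂/∂α … = 0 gives: 14738·α + 1644·β + 194·γ = -45018;  1644·α + 194·β + 24·γ = -5032;  194·α + 24·β + 6·γ = -583.
Inverting the 3×3 Gram matrix, [α, β, γ]ᵀ = [-47321/16324, -15307/8162, 9479/2332]ᵀ.

α = -2.90, β = -1.88, γ = 4.06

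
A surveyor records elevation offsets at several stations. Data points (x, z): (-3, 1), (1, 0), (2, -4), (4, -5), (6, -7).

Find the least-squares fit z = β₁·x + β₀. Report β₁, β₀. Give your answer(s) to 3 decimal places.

Sums needed: Σx·x = 66, Σx = 10, Σ1 = 5.
Right-hand side: Σx·z = -73, Σz = -15.
Normal equations: [[66, 10]; [10, 5]]·[β₁, β₀]ᵀ = [-73, -15]ᵀ.
Δ = 66·5 − 10² = 230.
β₁ = ((-73)·5 − 10·(-15))/230 = -43/46; β₀ = (66·(-15) − 10·(-73))/230 = -26/23.

β₁ = -0.935, β₀ = -1.130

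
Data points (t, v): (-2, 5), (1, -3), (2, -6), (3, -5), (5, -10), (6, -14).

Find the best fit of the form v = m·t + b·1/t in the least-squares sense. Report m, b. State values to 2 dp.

m = -2.12, b = -1.05

Normal-equation sums: Σt·t = 79, Σt·1/t = 6, Σ1/t·1/t = 1511/900.
Moment sums: Σt·v = -174, Σ1/t·v = -29/2.
Normal equations: [[79, 6]; [6, 1511/900]]·[m, b]ᵀ = [-174, -29/2]ᵀ.
Δ = 79·(1511/900) − 6² = 86969/900.
m = ((-174)·(1511/900) − 6·(-29/2))/(86969/900) = -184614/86969; b = (79·(-29/2) − 6·(-174))/(86969/900) = -91350/86969.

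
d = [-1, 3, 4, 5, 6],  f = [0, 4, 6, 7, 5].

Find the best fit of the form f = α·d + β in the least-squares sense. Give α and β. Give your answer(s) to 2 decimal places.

α = 0.90, β = 1.35

From the data, Σd·d = 87, Σd = 17, Σ1 = 5.
For Xᵀf: Σd·f = 101, Σf = 22.
XᵀX·[α, β]ᵀ = Xᵀf becomes [[87, 17]; [17, 5]]·[α, β]ᵀ = [101, 22]ᵀ.
Determinant 87·5 − 17² = 146.
α = (101·5 − 17·22)/146 = 131/146; β = (87·22 − 17·101)/146 = 197/146.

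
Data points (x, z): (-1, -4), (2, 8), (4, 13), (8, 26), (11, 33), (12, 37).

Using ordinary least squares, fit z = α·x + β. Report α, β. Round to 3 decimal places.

The normal system MᵀM·[α, β]ᵀ = Mᵀz is [[350, 36]; [36, 6]]·[α, β]ᵀ = [1087, 113]ᵀ.
Δ = 350·6 − 36² = 804.
α = (1087·6 − 36·113)/804 = 409/134; β = (350·113 − 36·1087)/804 = 209/402.

α = 3.052, β = 0.520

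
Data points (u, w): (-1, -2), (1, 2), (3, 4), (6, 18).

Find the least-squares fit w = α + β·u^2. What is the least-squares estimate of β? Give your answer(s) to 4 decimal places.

Forming XᵀX = [[4, 47]; [47, 1379]] and Xᵀw = [22, 684]ᵀ gives XᵀX·[α, β]ᵀ = Xᵀw.
det = 4·1379 − 47² = 3307.
α = (22·1379 − 47·684)/3307 = -1810/3307; β = (4·684 − 47·22)/3307 = 1702/3307.

β = 0.5147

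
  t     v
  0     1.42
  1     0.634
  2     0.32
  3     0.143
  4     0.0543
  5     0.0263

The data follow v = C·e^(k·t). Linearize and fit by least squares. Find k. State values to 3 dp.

Taking logs, ln v = k·t + ln C, so regress ln v on t.
Sums: Σt = 15.0000, Σ(t)² = 55.0000, Σln v = -9.7408, Σt·ln v = -38.4132.
Normal system: [[55.0000, 15.0000]; [15.0000, 6]]·[k, ln C]ᵀ = [-38.4132, -9.7408]ᵀ.
Solving (det = 105.0000): k = -0.80349, ln C = 0.38526.

k = -0.803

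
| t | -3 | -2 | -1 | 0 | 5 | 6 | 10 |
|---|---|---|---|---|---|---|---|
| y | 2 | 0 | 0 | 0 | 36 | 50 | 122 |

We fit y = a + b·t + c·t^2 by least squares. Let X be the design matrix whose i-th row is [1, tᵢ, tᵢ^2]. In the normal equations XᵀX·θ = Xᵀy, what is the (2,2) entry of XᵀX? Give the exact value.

Row 2 ↔ basis t, column 2 ↔ basis t, so (XᵀX)_{2,2} = Σᵢ (t)·(t) = (-3)·(-3) + (-2)·(-2) + (-1)·(-1) + (0)·(0) + (5)·(5) + (6)·(6) + (10)·(10) = 175.

175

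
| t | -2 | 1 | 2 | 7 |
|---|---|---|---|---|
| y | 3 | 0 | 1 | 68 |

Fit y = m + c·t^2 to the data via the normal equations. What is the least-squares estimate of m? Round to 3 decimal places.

m = -2.972

Normal-equation sums: Σ1 = 4, Σt^2 = 58, Σt^2·t^2 = 2434.
For Aᵀy: Σy = 72, Σt^2·y = 3348.
So AᵀA·[m, c]ᵀ = Aᵀy: [[4, 58]; [58, 2434]]·[m, c]ᵀ = [72, 3348]ᵀ.
det = 4·2434 − 58² = 6372.
m = (72·2434 − 58·3348)/6372 = -526/177; c = (4·3348 − 58·72)/6372 = 256/177.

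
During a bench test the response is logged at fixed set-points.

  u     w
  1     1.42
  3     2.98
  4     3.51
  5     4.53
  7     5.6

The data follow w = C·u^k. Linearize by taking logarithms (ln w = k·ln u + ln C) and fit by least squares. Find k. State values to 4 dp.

k = 0.7055

Linearized form: ln w = k·ln u + ln C. From the 5 transformed points,
Σln u = 6.0403, Σ(ln u)² = 9.5056, Σln w = 5.9317, Σln u·ln w = 8.7240.
Normal system: [[9.5056, 6.0403]; [6.0403, 5]]·[k, ln C]ᵀ = [8.7240, 5.9317]ᵀ.
Slope k = (n·Σln u·ln w − Σln u·Σln w)/(n·Σ(ln u)² − (Σln u)²) = (5·8.7240 − 6.0403·5.9317)/11.0434 = 0.70551; ln C = (Σln w − k·Σln u)/n = 0.33405.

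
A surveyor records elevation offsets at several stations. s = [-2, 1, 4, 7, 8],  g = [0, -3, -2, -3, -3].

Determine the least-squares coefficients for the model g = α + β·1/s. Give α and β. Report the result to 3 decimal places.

α = -1.832, β = -1.809

Compute the Gram sums: Σ1 = 5, Σ1/s = 57/56, Σ1/s·1/s = 4229/3136.
And Σg = -11, Σ1/s·g = -241/56.
Normal equations: [[5, 57/56]; [57/56, 4229/3136]]·[α, β]ᵀ = [-11, -241/56]ᵀ.
det = 5·(4229/3136) − (57/56)² = 2237/392.
α = ((-11)·(4229/3136) − (57/56)·(-241/56))/(2237/392) = -16391/8948; β = (5·(-241/56) − (57/56)·(-11))/(2237/392) = -4046/2237.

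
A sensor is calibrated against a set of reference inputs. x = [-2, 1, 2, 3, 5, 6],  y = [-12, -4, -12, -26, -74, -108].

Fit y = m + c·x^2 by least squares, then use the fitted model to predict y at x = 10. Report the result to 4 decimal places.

ŷ = -298.1022

The normal equations are: 6·m + 79·c = -236;  79·m + 2035·c = -6072.
(Σ1 = 6, Σx^2 = 79, Σx^2·x^2 = 2035, Σy = -236, Σx^2·y = -6072.)
det = 6·2035 − 79² = 5969.
m = ((-236)·2035 − 79·(-6072))/5969 = -572/5969; c = (6·(-6072) − 79·(-236))/5969 = -17788/5969.
At x = 10: ŷ = (-572/5969)·(1) + (-17788/5969)·(100) = -1779372/5969.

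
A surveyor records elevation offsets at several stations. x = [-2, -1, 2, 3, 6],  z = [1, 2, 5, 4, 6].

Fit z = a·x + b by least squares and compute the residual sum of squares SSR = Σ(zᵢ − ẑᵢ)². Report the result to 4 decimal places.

With design matrix M, MᵀM = [[54, 8]; [8, 5]] and Mᵀz = [54, 18]ᵀ.
det = 54·5 − 8² = 206.
a = (54·5 − 8·18)/206 = 63/103; b = (54·18 − 8·54)/206 = 270/103.
Residuals: -41/103, -1/103, 119/103, -47/103, -30/103; SSR = 184/103.

SSR = 1.7864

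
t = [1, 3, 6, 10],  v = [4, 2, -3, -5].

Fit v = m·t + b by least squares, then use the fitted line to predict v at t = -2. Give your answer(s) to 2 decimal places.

v̂ = 6.80

From the data, Σt·t = 146, Σt = 20, Σ1 = 4.
For Aᵀv: Σt·v = -58, Σv = -2.
det = 146·4 − 20² = 184.
m = ((-58)·4 − 20·(-2))/184 = -24/23; b = (146·(-2) − 20·(-58))/184 = 217/46.
At t = -2: v̂ = (-24/23)·(-2) + (217/46)·(1) = 313/46.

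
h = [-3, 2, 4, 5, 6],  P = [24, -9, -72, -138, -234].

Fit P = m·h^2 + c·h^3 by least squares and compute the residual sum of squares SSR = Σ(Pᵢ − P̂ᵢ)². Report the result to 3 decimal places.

Compute the Gram sums: Σh^2·h^2 = 2274, Σh^2·h^3 = 11714, Σh^3·h^3 = 67170.
And Σh^2·P = -12846, Σh^3·P = -73122.
Normal equations: [[2274, 11714]; [11714, 67170]]·[m, c]ᵀ = [-12846, -73122]ᵀ.
Eliminating c: 67170·(row 1) − 11714·(row 2) gives 15526784·m = 67170·(-12846) − 11714·(-73122) = -6314712, so m = -789339/1940848.
Then c = ((-73122) − 11714·(-789339/1940848))/67170 = -1975173/1940848.
Residuals: 12669/69316, 372777/485212, -6255/17329, -7017/11284, 223785/485212; SSR = 656667/485212.

SSR = 1.353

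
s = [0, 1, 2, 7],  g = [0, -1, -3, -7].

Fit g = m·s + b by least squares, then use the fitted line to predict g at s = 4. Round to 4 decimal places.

Entries of MᵀM: Σs·s = 54, Σs = 10, Σ1 = 4.
For Mᵀg: Σs·g = -56, Σg = -11.
MᵀM·[m, b]ᵀ = Mᵀg becomes [[54, 10]; [10, 4]]·[m, b]ᵀ = [-56, -11]ᵀ.
Eliminating b: 4·(row 1) − 10·(row 2) gives 116·m = 4·(-56) − 10·(-11) = -114, so m = -57/58.
Then b = ((-11) − 10·(-57/58))/4 = -17/58.
At s = 4: ĝ = (-57/58)·(4) + (-17/58)·(1) = -245/58.

ĝ = -4.2241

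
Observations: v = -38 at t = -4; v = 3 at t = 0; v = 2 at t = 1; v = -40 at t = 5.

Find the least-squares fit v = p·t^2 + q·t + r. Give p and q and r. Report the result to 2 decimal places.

Sums needed: Σt^2·t^2 = 882, Σt^2·t = 62, Σt^2 = 42, Σt·t = 42, Σt = 2, Σ1 = 4.
And Σt^2·v = -1606, Σt·v = -46, Σv = -73.
Row-reducing yields p = -83/40, q = 3023/1640, r = 429/164.

p = -2.08, q = 1.84, r = 2.62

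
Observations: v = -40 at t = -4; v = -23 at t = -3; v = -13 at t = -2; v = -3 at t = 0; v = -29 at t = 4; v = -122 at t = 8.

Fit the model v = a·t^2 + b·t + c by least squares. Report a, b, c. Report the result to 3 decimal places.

MᵀM·[a, b, c]ᵀ = Mᵀv reads: 4705·a + 477·b + 109·c = -9171;  477·a + 109·b + 3·c = -837;  109·a + 3·b + 6·c = -230.
(Σt^2·t^2 = 4705, Σt^2·t = 477, Σt^2 = 109, Σt·t = 109, Σt = 3, Σ1 = 6, Σt^2·v = -9171, Σt·v = -837, Σv = -230.)
Inverting the 3×3 Gram matrix, [a, b, c]ᵀ = [-17375/8581, 53277/42905, -93101/42905]ᵀ.

a = -2.025, b = 1.242, c = -2.170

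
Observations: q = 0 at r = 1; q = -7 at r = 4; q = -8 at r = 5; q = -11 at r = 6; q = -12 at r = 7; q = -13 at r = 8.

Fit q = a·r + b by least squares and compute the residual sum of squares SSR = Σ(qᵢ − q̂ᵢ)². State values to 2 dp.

SSR = 2.51

With design matrix X, XᵀX = [[191, 31]; [31, 6]] and Xᵀq = [-322, -51]ᵀ.
Eliminating b: 6·(row 1) − 31·(row 2) gives 185·a = 6·(-322) − 31·(-51) = -351, so a = -351/185.
Then b = ((-51) − 31·(-351/185))/6 = 241/185.
Residuals: 22/37, -132/185, 34/185, -34/37, -4/185, 162/185; SSR = 464/185.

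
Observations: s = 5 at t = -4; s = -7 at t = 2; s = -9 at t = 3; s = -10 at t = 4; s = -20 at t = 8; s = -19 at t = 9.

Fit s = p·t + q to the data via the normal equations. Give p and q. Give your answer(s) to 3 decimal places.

p = -1.939, q = -2.890

With design matrix X, XᵀX = [[190, 22]; [22, 6]] and Xᵀs = [-432, -60]ᵀ.
det = 190·6 − 22² = 656.
p = ((-432)·6 − 22·(-60))/656 = -159/82; q = (190·(-60) − 22·(-432))/656 = -237/82.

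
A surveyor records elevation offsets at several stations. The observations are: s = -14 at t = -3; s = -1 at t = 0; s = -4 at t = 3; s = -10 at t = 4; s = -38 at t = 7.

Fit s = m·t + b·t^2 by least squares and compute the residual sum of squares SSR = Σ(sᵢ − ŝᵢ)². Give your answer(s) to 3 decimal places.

SSR = 1.175

The normal system AᵀA·[m, b]ᵀ = Aᵀs is [[83, 407]; [407, 2819]]·[m, b]ᵀ = [-276, -2184]ᵀ.
Determinant 83·2819 − 407² = 68328.
m = ((-276)·2819 − 407·(-2184))/68328 = 3079/1898; b = (83·(-2184) − 407·(-276))/68328 = -1915/1898.
Residuals: -50/949, -1, 203/949, -328/949, 79/949; SSR = 1115/949.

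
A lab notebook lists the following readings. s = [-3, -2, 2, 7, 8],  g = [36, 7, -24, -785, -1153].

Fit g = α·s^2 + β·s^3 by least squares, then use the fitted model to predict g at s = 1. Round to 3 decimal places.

Normal-equation sums: Σs^2·s^2 = 6610, Σs^2·s^3 = 49332, Σs^3·s^3 = 380650.
And Σs^2·g = -112001, Σs^3·g = -860811.
AᵀA·[α, β]ᵀ = Aᵀg becomes [[6610, 49332]; [49332, 380650]]·[α, β]ᵀ = [-112001, -860811]ᵀ.
Eliminating β: 380650·(row 1) − 49332·(row 2) gives 82450276·α = 380650·(-112001) − 49332·(-860811) = -167652398, so α = -83826199/41225138.
Then β = ((-860811) − 49332·(-83826199/41225138))/380650 = -82363689/41225138.
At s = 1: ĝ = (-83826199/41225138)·(1) + (-82363689/41225138)·(1) = -83094944/20612569.

ĝ = -4.031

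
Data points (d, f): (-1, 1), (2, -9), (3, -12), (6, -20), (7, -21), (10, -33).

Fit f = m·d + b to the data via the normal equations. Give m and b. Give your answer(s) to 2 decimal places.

Sums needed: Σd·d = 199, Σd = 27, Σ1 = 6.
And Σd·f = -652, Σf = -94.
det = 199·6 − 27² = 465.
m = ((-652)·6 − 27·(-94))/465 = -458/155; b = (199·(-94) − 27·(-652))/465 = -1102/465.

m = -2.95, b = -2.37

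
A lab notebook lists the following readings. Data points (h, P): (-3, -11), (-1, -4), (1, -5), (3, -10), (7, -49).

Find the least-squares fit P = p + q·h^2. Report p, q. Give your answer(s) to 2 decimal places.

p = -2.89, q = -0.94

Sums needed: Σ1 = 5, Σh^2 = 69, Σh^2·h^2 = 2565.
For AᵀP: ΣP = -79, Σh^2·P = -2599.
Normal equations: [[5, 69]; [69, 2565]]·[p, q]ᵀ = [-79, -2599]ᵀ.
det = 5·2565 − 69² = 8064.
p = ((-79)·2565 − 69·(-2599))/8064 = -971/336; q = (5·(-2599) − 69·(-79))/8064 = -943/1008.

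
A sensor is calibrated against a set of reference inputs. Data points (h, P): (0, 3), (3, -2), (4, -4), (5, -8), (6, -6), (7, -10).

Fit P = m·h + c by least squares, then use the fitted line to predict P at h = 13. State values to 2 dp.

With design matrix M, MᵀM = [[135, 25]; [25, 6]] and MᵀP = [-168, -27]ᵀ.
det = 135·6 − 25² = 185.
m = ((-168)·6 − 25·(-27))/185 = -9/5; c = (135·(-27) − 25·(-168))/185 = 3.
At h = 13: P̂ = (-9/5)·(13) + (3)·(1) = -102/5.

P̂ = -20.40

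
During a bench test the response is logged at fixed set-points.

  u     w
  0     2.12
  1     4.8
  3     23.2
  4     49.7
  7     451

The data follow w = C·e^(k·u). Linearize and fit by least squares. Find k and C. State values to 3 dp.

With ln wᵢ as the transformed response and uᵢ as the regressor:
AᵀA = [[75.0000, 15.0000]; [15.0000, 5]], rhs = [69.4054, 15.4817]ᵀ  (here Σu = 15.0000, Σ(u)² = 75.0000, Σln w = 15.4817, Σu·ln w = 69.4054).
Solving (det = 150.0000): k = 0.76535, ln C = 0.80029, so C = exp(0.80029) = 2.22619.

k = 0.765, C = 2.226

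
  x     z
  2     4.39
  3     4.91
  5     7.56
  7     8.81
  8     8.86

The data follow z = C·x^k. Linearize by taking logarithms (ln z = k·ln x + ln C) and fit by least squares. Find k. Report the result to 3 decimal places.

k = 0.561

Taking logs, ln z = k·ln x + ln C, so regress ln z on ln x.
Σln x = 7.4265, Σ(ln x)² = 12.3883, Σln z = 9.4509, Σln x·ln z = 14.7998.
Equations: 12.3883·k + 7.4265·ln C = 14.7998;  7.4265·k + 5·ln C = 9.4509.
Solving (det = 6.7880): k = 0.56145, ln C = 1.05626.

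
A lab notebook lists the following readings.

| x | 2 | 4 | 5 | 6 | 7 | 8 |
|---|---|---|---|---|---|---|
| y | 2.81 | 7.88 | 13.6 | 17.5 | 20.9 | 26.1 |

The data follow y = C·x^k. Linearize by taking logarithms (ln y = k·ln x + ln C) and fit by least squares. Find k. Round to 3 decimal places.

Let Y = ln y. Fitting Y = k·ln x + ln C by least squares:
Σln x = 9.5060, Σ(ln x)² = 16.3136, Σln y = 14.8715, Σln x·ln y = 25.6051.
Equations: 16.3136·k + 9.5060·ln C = 25.6051;  9.5060·k + 6·ln C = 14.8715.
Solving (det = 7.5177): k = 1.63116, ln C = -0.10573.

k = 1.631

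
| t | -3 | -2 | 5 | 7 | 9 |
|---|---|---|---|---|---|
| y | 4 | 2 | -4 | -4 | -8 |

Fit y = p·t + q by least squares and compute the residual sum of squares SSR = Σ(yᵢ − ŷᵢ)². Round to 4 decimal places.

Normal-equation sums: Σt·t = 168, Σt = 16, Σ1 = 5.
For Mᵀy: Σt·y = -136, Σy = -10.
So MᵀM·[p, q]ᵀ = Mᵀy: [[168, 16]; [16, 5]]·[p, q]ᵀ = [-136, -10]ᵀ.
Eliminating q: 5·(row 1) − 16·(row 2) gives 584·p = 5·(-136) − 16·(-10) = -520, so p = -65/73.
Then q = ((-10) − 16·(-65/73))/5 = 62/73.
Residuals: 35/73, -46/73, -29/73, 101/73, -61/73; SSR = 248/73.

SSR = 3.3973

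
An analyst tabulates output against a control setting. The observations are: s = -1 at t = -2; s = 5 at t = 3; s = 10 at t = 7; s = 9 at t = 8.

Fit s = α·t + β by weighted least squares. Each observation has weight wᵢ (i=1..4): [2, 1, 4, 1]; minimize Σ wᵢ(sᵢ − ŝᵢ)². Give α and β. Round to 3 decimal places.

Setting ∂/∂α … = 0 gives: 277·α + 35·β = 371;  35·α + 8·β = 52.
(Σwᵢ·t·t = 277, Σwᵢ·t = 35, Σwᵢ·1 = 8, Σwᵢ·t·s = 371, Σwᵢ·s = 52.)
Determinant 277·8 − 35² = 991.
α = (371·8 − 35·52)/991 = 1148/991; β = (277·52 − 35·371)/991 = 1419/991.

α = 1.158, β = 1.432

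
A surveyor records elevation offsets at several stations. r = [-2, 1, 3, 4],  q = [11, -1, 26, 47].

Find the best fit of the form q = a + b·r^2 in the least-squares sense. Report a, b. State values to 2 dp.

Entries of XᵀX: Σ1 = 4, Σr^2 = 30, Σr^2·r^2 = 354.
For Xᵀq: Σq = 83, Σr^2·q = 1029.
So XᵀX·[a, b]ᵀ = Xᵀq: [[4, 30]; [30, 354]]·[a, b]ᵀ = [83, 1029]ᵀ.
Determinant 4·354 − 30² = 516.
a = (83·354 − 30·1029)/516 = -124/43; b = (4·1029 − 30·83)/516 = 271/86.

a = -2.88, b = 3.15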